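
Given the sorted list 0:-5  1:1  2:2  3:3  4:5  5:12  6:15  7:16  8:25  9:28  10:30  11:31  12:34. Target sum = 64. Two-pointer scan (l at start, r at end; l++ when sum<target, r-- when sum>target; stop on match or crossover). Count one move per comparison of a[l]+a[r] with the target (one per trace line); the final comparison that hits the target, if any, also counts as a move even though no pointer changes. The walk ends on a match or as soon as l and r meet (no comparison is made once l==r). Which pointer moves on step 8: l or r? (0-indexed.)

l=0 r=12: -5+34=29 <64, l++
l=1 r=12: 1+34=35 <64, l++
l=2 r=12: 2+34=36 <64, l++
l=3 r=12: 3+34=37 <64, l++
l=4 r=12: 5+34=39 <64, l++
l=5 r=12: 12+34=46 <64, l++
l=6 r=12: 15+34=49 <64, l++
l=7 r=12: 16+34=50 <64, l++

l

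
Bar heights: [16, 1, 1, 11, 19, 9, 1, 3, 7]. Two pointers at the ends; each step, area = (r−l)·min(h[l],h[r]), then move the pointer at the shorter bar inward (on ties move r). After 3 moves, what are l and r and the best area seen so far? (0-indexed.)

[0,8] min(16,7)*8=56 best=56 * → r--
[0,7] min(16,3)*7=21 best=56 → r--
[0,6] min(16,1)*6=6 best=56 → r--

l=0, r=5, best area=56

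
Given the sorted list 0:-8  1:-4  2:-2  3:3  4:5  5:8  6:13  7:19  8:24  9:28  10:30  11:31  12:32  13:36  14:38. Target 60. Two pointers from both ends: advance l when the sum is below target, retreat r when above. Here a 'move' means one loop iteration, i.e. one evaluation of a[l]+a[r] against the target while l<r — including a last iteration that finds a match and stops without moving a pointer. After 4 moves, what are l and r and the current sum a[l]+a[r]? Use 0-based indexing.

l=4, r=14, sum=43

[0,14] -8+38=30 <60 → l++
[1,14] -4+38=34 <60 → l++
[2,14] -2+38=36 <60 → l++
[3,14] 3+38=41 <60 → l++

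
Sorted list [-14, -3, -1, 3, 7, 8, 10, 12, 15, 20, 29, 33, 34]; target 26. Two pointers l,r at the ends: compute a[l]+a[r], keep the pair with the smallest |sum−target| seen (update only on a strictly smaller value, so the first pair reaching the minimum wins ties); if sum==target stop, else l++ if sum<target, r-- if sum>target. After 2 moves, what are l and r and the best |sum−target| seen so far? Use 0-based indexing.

[0,12] -14+34=20 d=6 * → l++
[1,12] -3+34=31 d=5 * → r--

l=1, r=11, best |Δ|=5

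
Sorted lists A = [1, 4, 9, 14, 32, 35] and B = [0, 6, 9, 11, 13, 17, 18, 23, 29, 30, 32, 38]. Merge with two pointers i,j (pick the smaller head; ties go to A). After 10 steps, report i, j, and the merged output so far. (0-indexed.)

i=4, j=6, merged so far=[0, 1, 4, 6, 9, 9, 11, 13, 14, 17]

i=0 j=0: A[i]=1>B[j]=0 take 0, j++
i=0 j=1: A[i]=1<=B[j]=6 take 1, i++
i=1 j=1: A[i]=4<=B[j]=6 take 4, i++
i=2 j=1: A[i]=9>B[j]=6 take 6, j++
i=2 j=2: A[i]=9<=B[j]=9 take 9, i++
i=3 j=2: A[i]=14>B[j]=9 take 9, j++
i=3 j=3: A[i]=14>B[j]=11 take 11, j++
i=3 j=4: A[i]=14>B[j]=13 take 13, j++
i=3 j=5: A[i]=14<=B[j]=17 take 14, i++
i=4 j=5: A[i]=32>B[j]=17 take 17, j++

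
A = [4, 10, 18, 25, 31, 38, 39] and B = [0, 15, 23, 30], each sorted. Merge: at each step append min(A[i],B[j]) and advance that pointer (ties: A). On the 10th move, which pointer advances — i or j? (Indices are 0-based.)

i=0 j=0: A[i]=4>B[j]=0 take 0, j++
i=0 j=1: A[i]=4<=B[j]=15 take 4, i++
i=1 j=1: A[i]=10<=B[j]=15 take 10, i++
i=2 j=1: A[i]=18>B[j]=15 take 15, j++
i=2 j=2: A[i]=18<=B[j]=23 take 18, i++
i=3 j=2: A[i]=25>B[j]=23 take 23, j++
i=3 j=3: A[i]=25<=B[j]=30 take 25, i++
i=4 j=3: A[i]=31>B[j]=30 take 30, j++
i=4 j=4: B done, take A[i]=31, i++
i=5 j=4: B done, take A[i]=38, i++

i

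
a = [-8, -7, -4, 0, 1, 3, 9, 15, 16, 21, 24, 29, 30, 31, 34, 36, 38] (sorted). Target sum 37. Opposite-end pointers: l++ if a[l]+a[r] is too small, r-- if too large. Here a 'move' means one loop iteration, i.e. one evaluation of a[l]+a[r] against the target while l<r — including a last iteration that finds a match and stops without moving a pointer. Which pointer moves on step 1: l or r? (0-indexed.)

l=0 r=16: -8+38=30 <37, l++

l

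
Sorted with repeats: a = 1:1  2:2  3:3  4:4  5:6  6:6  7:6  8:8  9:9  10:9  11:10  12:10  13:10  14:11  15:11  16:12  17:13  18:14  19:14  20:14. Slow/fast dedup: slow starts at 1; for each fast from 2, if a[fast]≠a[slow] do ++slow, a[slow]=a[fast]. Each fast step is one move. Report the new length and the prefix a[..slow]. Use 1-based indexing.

slow=1 fast=2: a[fast]=2≠a[slow]=1 write a[2]=2, slow++,fast++
slow=2 fast=3: a[fast]=3≠a[slow]=2 write a[3]=3, slow++,fast++
slow=3 fast=4: a[fast]=4≠a[slow]=3 write a[4]=4, slow++,fast++
slow=4 fast=5: a[fast]=6≠a[slow]=4 write a[5]=6, slow++,fast++
slow=5 fast=6: a[fast]=6=a[slow] dup, fast++
slow=5 fast=7: a[fast]=6=a[slow] dup, fast++
slow=5 fast=8: a[fast]=8≠a[slow]=6 write a[6]=8, slow++,fast++
slow=6 fast=9: a[fast]=9≠a[slow]=8 write a[7]=9, slow++,fast++
slow=7 fast=10: a[fast]=9=a[slow] dup, fast++
slow=7 fast=11: a[fast]=10≠a[slow]=9 write a[8]=10, slow++,fast++
slow=8 fast=12: a[fast]=10=a[slow] dup, fast++
slow=8 fast=13: a[fast]=10=a[slow] dup, fast++
slow=8 fast=14: a[fast]=11≠a[slow]=10 write a[9]=11, slow++,fast++
slow=9 fast=15: a[fast]=11=a[slow] dup, fast++
slow=9 fast=16: a[fast]=12≠a[slow]=11 write a[10]=12, slow++,fast++
slow=10 fast=17: a[fast]=13≠a[slow]=12 write a[11]=13, slow++,fast++
slow=11 fast=18: a[fast]=14≠a[slow]=13 write a[12]=14, slow++,fast++
slow=12 fast=19: a[fast]=14=a[slow] dup, fast++
slow=12 fast=20: a[fast]=14=a[slow] dup, fast++

length 12; prefix = [1, 2, 3, 4, 6, 8, 9, 10, 11, 12, 13, 14]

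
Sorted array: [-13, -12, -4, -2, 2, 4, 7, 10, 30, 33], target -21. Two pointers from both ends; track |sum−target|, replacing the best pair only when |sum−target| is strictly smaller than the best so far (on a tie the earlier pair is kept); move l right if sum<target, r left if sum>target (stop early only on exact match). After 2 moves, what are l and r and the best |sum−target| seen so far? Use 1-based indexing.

[1,10] -13+33=20 d=41 * → r--
[1,9] -13+30=17 d=38 * → r--

l=1, r=8, best |Δ|=38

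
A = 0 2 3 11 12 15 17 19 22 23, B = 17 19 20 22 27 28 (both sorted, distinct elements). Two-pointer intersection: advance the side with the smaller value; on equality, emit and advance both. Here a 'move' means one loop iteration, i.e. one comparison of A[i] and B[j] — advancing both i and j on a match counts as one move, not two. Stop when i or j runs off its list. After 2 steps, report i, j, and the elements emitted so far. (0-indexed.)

[i=0,j=0] 0<17 → i++
[i=1,j=0] 2<17 → i++

i=2, j=0, emitted=[]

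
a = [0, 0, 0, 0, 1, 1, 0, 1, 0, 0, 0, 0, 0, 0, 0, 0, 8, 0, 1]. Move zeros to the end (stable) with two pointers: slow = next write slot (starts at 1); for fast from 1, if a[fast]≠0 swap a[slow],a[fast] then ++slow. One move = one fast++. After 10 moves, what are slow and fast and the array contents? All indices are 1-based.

slow=4, fast=11, a=[1, 1, 1, 0, 0, 0, 0, 0, 0, 0, 0, 0, 0, 0, 0, 0, 8, 0, 1]

(s=1,f=1) a[fast]=0 → fast++
(s=1,f=2) a[fast]=0 → fast++
(s=1,f=3) a[fast]=0 → fast++
(s=1,f=4) a[fast]=0 → fast++
(s=1,f=5) a[fast]=1≠0 swap→a[1]=1 → slow++,fast++
(s=2,f=6) a[fast]=1≠0 swap→a[2]=1 → slow++,fast++
(s=3,f=7) a[fast]=0 → fast++
(s=3,f=8) a[fast]=1≠0 swap→a[3]=1 → slow++,fast++
(s=4,f=9) a[fast]=0 → fast++
(s=4,f=10) a[fast]=0 → fast++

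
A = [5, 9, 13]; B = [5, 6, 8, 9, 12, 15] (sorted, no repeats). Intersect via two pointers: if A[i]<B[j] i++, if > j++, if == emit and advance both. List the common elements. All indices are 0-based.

intersection = [5, 9]

i=0 j=0: 5==5 emit, i++,j++
i=1 j=1: 9>6, j++
i=1 j=2: 9>8, j++
i=1 j=3: 9==9 emit, i++,j++
i=2 j=4: 13>12, j++
i=2 j=5: 13<15, i++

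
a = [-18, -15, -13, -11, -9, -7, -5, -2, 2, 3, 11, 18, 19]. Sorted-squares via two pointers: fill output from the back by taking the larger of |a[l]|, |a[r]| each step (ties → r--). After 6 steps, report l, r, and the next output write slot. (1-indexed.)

l=4, r=10, next write slot=7

l=1 r=13: |-18|<=|19| out[13]=361, r--
l=1 r=12: |-18|<=|18| out[12]=324, r--
l=1 r=11: |-18|>|11| out[11]=324, l++
l=2 r=11: |-15|>|11| out[10]=225, l++
l=3 r=11: |-13|>|11| out[9]=169, l++
l=4 r=11: |-11|<=|11| out[8]=121, r--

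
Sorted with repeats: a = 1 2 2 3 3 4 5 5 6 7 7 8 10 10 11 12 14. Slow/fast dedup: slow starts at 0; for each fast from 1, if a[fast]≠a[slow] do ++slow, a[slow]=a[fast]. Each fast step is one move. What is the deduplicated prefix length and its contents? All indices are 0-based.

length 12; prefix = [1, 2, 3, 4, 5, 6, 7, 8, 10, 11, 12, 14]

(s=0,f=1) a[fast]=2≠a[slow]=1 write a[1]=2 → slow++,fast++
(s=1,f=2) a[fast]=2=a[slow] dup → fast++
(s=1,f=3) a[fast]=3≠a[slow]=2 write a[2]=3 → slow++,fast++
(s=2,f=4) a[fast]=3=a[slow] dup → fast++
(s=2,f=5) a[fast]=4≠a[slow]=3 write a[3]=4 → slow++,fast++
(s=3,f=6) a[fast]=5≠a[slow]=4 write a[4]=5 → slow++,fast++
(s=4,f=7) a[fast]=5=a[slow] dup → fast++
(s=4,f=8) a[fast]=6≠a[slow]=5 write a[5]=6 → slow++,fast++
(s=5,f=9) a[fast]=7≠a[slow]=6 write a[6]=7 → slow++,fast++
(s=6,f=10) a[fast]=7=a[slow] dup → fast++
(s=6,f=11) a[fast]=8≠a[slow]=7 write a[7]=8 → slow++,fast++
(s=7,f=12) a[fast]=10≠a[slow]=8 write a[8]=10 → slow++,fast++
(s=8,f=13) a[fast]=10=a[slow] dup → fast++
(s=8,f=14) a[fast]=11≠a[slow]=10 write a[9]=11 → slow++,fast++
(s=9,f=15) a[fast]=12≠a[slow]=11 write a[10]=12 → slow++,fast++
(s=10,f=16) a[fast]=14≠a[slow]=12 write a[11]=14 → slow++,fast++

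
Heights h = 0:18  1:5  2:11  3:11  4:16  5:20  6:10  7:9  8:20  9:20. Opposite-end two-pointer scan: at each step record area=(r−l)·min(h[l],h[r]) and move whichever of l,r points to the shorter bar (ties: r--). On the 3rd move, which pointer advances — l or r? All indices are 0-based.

l

[0,9] min(18,20)*9=162 best=162 * → l++
[1,9] min(5,20)*8=40 best=162 → l++
[2,9] min(11,20)*7=77 best=162 → l++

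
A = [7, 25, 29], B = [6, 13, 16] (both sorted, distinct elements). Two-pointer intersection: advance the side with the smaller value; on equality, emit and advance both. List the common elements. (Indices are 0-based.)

i=0 j=0: 7>6, j++
i=0 j=1: 7<13, i++
i=1 j=1: 25>13, j++
i=1 j=2: 25>16, j++

intersection = []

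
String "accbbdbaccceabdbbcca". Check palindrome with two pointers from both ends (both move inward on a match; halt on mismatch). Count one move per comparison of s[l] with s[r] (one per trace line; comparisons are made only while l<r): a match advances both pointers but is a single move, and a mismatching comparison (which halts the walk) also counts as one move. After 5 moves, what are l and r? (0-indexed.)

l=0 r=19: 'a'=='a', l++,r--
l=1 r=18: 'c'=='c', l++,r--
l=2 r=17: 'c'=='c', l++,r--
l=3 r=16: 'b'=='b', l++,r--
l=4 r=15: 'b'=='b', l++,r--

l=5, r=14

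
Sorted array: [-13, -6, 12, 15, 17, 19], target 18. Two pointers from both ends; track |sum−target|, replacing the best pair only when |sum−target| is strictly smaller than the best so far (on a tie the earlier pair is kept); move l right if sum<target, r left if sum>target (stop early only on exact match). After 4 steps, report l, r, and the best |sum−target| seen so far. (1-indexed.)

l=3, r=4, best |Δ|=5

l=1 r=6: -13+19=6 d=12 *, l++
l=2 r=6: -6+19=13 d=5 *, l++
l=3 r=6: 12+19=31 d=13, r--
l=3 r=5: 12+17=29 d=11, r--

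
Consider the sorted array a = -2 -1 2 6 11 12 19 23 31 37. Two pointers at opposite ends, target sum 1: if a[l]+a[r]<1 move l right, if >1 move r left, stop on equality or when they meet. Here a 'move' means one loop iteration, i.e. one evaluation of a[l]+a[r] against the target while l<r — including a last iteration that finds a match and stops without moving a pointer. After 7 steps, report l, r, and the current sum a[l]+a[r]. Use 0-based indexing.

[0,9] -2+37=35 >1 → r--
[0,8] -2+31=29 >1 → r--
[0,7] -2+23=21 >1 → r--
[0,6] -2+19=17 >1 → r--
[0,5] -2+12=10 >1 → r--
[0,4] -2+11=9 >1 → r--
[0,3] -2+6=4 >1 → r--

l=0, r=2, sum=0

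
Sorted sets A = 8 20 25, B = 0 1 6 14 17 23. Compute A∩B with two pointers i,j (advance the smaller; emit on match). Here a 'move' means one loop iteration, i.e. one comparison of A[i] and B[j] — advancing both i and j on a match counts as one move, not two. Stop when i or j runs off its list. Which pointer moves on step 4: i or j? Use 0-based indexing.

[i=0,j=0] 8>0 → j++
[i=0,j=1] 8>1 → j++
[i=0,j=2] 8>6 → j++
[i=0,j=3] 8<14 → i++

i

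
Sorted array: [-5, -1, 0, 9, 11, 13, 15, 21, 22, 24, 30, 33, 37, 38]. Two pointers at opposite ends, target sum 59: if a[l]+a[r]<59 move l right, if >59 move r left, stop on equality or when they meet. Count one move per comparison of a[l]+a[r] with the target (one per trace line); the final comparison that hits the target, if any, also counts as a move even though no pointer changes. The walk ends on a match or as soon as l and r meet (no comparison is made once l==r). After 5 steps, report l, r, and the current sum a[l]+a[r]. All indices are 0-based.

l=5, r=13, sum=51

l=0 r=13: -5+38=33 <59, l++
l=1 r=13: -1+38=37 <59, l++
l=2 r=13: 0+38=38 <59, l++
l=3 r=13: 9+38=47 <59, l++
l=4 r=13: 11+38=49 <59, l++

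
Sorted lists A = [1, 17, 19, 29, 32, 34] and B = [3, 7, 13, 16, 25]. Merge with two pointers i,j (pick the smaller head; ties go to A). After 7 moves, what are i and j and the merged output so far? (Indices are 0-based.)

i=0 j=0: A[i]=1<=B[j]=3 take 1, i++
i=1 j=0: A[i]=17>B[j]=3 take 3, j++
i=1 j=1: A[i]=17>B[j]=7 take 7, j++
i=1 j=2: A[i]=17>B[j]=13 take 13, j++
i=1 j=3: A[i]=17>B[j]=16 take 16, j++
i=1 j=4: A[i]=17<=B[j]=25 take 17, i++
i=2 j=4: A[i]=19<=B[j]=25 take 19, i++

i=3, j=4, merged so far=[1, 3, 7, 13, 16, 17, 19]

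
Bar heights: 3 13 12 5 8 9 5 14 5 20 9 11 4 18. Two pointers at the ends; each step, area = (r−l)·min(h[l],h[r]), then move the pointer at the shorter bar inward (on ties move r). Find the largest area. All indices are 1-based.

max area = 156

[1,14] min(3,18)*13=39 best=39 * → l++
[2,14] min(13,18)*12=156 best=156 * → l++
[3,14] min(12,18)*11=132 best=156 → l++
[4,14] min(5,18)*10=50 best=156 → l++
[5,14] min(8,18)*9=72 best=156 → l++
[6,14] min(9,18)*8=72 best=156 → l++
[7,14] min(5,18)*7=35 best=156 → l++
[8,14] min(14,18)*6=84 best=156 → l++
[9,14] min(5,18)*5=25 best=156 → l++
[10,14] min(20,18)*4=72 best=156 → r--
[10,13] min(20,4)*3=12 best=156 → r--
[10,12] min(20,11)*2=22 best=156 → r--
[10,11] min(20,9)*1=9 best=156 → r--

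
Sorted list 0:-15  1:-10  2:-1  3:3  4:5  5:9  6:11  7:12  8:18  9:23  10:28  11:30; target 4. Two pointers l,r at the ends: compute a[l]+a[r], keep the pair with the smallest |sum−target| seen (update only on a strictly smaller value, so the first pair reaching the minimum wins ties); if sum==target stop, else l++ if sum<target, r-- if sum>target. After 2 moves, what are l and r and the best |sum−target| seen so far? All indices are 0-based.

l=0, r=9, best |Δ|=9

l=0 r=11: -15+30=15 d=11 *, r--
l=0 r=10: -15+28=13 d=9 *, r--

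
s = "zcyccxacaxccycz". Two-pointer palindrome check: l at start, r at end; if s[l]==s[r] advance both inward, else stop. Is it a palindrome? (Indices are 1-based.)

[1,15] 'z'=='z' → l++,r--
[2,14] 'c'=='c' → l++,r--
[3,13] 'y'=='y' → l++,r--
[4,12] 'c'=='c' → l++,r--
[5,11] 'c'=='c' → l++,r--
[6,10] 'x'=='x' → l++,r--
[7,9] 'a'=='a' → l++,r--

palindrome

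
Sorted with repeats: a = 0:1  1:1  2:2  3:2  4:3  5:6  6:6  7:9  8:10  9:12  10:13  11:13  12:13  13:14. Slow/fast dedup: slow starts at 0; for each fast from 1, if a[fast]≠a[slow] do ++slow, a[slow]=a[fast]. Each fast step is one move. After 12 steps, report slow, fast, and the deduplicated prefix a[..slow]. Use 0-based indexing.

(s=0,f=1) a[fast]=1=a[slow] dup → fast++
(s=0,f=2) a[fast]=2≠a[slow]=1 write a[1]=2 → slow++,fast++
(s=1,f=3) a[fast]=2=a[slow] dup → fast++
(s=1,f=4) a[fast]=3≠a[slow]=2 write a[2]=3 → slow++,fast++
(s=2,f=5) a[fast]=6≠a[slow]=3 write a[3]=6 → slow++,fast++
(s=3,f=6) a[fast]=6=a[slow] dup → fast++
(s=3,f=7) a[fast]=9≠a[slow]=6 write a[4]=9 → slow++,fast++
(s=4,f=8) a[fast]=10≠a[slow]=9 write a[5]=10 → slow++,fast++
(s=5,f=9) a[fast]=12≠a[slow]=10 write a[6]=12 → slow++,fast++
(s=6,f=10) a[fast]=13≠a[slow]=12 write a[7]=13 → slow++,fast++
(s=7,f=11) a[fast]=13=a[slow] dup → fast++
(s=7,f=12) a[fast]=13=a[slow] dup → fast++

slow=7, fast=13, prefix=[1, 2, 3, 6, 9, 10, 12, 13]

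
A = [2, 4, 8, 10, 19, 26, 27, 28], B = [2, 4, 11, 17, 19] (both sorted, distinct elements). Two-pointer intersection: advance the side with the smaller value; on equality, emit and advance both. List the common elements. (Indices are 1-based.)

i=1 j=1: 2==2 emit, i++,j++
i=2 j=2: 4==4 emit, i++,j++
i=3 j=3: 8<11, i++
i=4 j=3: 10<11, i++
i=5 j=3: 19>11, j++
i=5 j=4: 19>17, j++
i=5 j=5: 19==19 emit, i++,j++

intersection = [2, 4, 19]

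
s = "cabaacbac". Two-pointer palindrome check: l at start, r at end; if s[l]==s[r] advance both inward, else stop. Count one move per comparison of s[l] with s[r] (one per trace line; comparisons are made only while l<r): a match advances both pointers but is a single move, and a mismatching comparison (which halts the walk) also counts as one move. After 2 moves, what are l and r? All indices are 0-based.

[0,8] 'c'=='c' → l++,r--
[1,7] 'a'=='a' → l++,r--

l=2, r=6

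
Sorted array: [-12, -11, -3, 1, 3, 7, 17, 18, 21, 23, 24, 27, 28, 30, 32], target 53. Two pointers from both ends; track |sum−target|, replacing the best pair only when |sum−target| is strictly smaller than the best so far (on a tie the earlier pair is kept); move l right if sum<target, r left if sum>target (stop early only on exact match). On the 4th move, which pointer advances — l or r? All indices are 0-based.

l

[0,14] -12+32=20 d=33 * → l++
[1,14] -11+32=21 d=32 * → l++
[2,14] -3+32=29 d=24 * → l++
[3,14] 1+32=33 d=20 * → l++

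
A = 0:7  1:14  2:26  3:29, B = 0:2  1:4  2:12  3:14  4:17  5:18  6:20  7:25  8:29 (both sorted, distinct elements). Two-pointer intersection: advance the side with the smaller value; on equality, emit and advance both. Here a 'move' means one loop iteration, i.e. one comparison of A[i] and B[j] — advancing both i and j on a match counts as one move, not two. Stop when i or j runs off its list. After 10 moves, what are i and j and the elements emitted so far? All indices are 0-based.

[i=0,j=0] 7>2 → j++
[i=0,j=1] 7>4 → j++
[i=0,j=2] 7<12 → i++
[i=1,j=2] 14>12 → j++
[i=1,j=3] 14==14 emit → i++,j++
[i=2,j=4] 26>17 → j++
[i=2,j=5] 26>18 → j++
[i=2,j=6] 26>20 → j++
[i=2,j=7] 26>25 → j++
[i=2,j=8] 26<29 → i++

i=3, j=8, emitted=[14]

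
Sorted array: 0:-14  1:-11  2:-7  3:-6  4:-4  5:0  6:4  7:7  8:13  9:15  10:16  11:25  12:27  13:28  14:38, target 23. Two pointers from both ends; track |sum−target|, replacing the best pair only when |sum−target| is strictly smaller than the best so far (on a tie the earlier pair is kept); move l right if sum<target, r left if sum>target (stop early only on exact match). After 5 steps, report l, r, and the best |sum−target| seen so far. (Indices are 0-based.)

l=0 r=14: -14+38=24 d=1 *, r--
l=0 r=13: -14+28=14 d=9, l++
l=1 r=13: -11+28=17 d=6, l++
l=2 r=13: -7+28=21 d=2, l++
l=3 r=13: -6+28=22 d=1, l++

l=4, r=13, best |Δ|=1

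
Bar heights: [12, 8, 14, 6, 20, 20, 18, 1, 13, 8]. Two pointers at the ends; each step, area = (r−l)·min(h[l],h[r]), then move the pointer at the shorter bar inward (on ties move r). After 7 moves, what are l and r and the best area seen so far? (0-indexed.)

l=0 r=9: min(12,8)*9=72 best=72 *, r--
l=0 r=8: min(12,13)*8=96 best=96 *, l++
l=1 r=8: min(8,13)*7=56 best=96, l++
l=2 r=8: min(14,13)*6=78 best=96, r--
l=2 r=7: min(14,1)*5=5 best=96, r--
l=2 r=6: min(14,18)*4=56 best=96, l++
l=3 r=6: min(6,18)*3=18 best=96, l++

l=4, r=6, best area=96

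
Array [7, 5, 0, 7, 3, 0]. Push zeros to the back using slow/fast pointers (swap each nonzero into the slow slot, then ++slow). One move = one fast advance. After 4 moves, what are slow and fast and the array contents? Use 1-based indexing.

slow=1 fast=1: a[fast]=7≠0 swap→a[1]=7, slow++,fast++
slow=2 fast=2: a[fast]=5≠0 swap→a[2]=5, slow++,fast++
slow=3 fast=3: a[fast]=0, fast++
slow=3 fast=4: a[fast]=7≠0 swap→a[3]=7, slow++,fast++

slow=4, fast=5, a=[7, 5, 7, 0, 3, 0]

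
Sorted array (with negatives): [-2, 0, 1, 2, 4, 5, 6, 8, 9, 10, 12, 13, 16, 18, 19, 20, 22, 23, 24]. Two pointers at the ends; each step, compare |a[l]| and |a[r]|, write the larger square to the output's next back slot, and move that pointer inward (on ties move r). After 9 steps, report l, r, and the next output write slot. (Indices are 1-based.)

l=1, r=10, next write slot=10

l=1 r=19: |-2|<=|24| out[19]=576, r--
l=1 r=18: |-2|<=|23| out[18]=529, r--
l=1 r=17: |-2|<=|22| out[17]=484, r--
l=1 r=16: |-2|<=|20| out[16]=400, r--
l=1 r=15: |-2|<=|19| out[15]=361, r--
l=1 r=14: |-2|<=|18| out[14]=324, r--
l=1 r=13: |-2|<=|16| out[13]=256, r--
l=1 r=12: |-2|<=|13| out[12]=169, r--
l=1 r=11: |-2|<=|12| out[11]=144, r--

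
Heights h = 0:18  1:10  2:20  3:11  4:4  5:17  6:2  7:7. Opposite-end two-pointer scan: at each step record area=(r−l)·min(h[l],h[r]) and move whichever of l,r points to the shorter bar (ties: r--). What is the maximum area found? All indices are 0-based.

max area = 85

[0,7] min(18,7)*7=49 best=49 * → r--
[0,6] min(18,2)*6=12 best=49 → r--
[0,5] min(18,17)*5=85 best=85 * → r--
[0,4] min(18,4)*4=16 best=85 → r--
[0,3] min(18,11)*3=33 best=85 → r--
[0,2] min(18,20)*2=36 best=85 → l++
[1,2] min(10,20)*1=10 best=85 → l++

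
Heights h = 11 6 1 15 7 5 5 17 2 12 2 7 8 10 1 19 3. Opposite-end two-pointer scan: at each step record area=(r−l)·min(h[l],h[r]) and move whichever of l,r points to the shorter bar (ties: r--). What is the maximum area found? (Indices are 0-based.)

[0,16] min(11,3)*16=48 best=48 * → r--
[0,15] min(11,19)*15=165 best=165 * → l++
[1,15] min(6,19)*14=84 best=165 → l++
[2,15] min(1,19)*13=13 best=165 → l++
[3,15] min(15,19)*12=180 best=180 * → l++
[4,15] min(7,19)*11=77 best=180 → l++
[5,15] min(5,19)*10=50 best=180 → l++
[6,15] min(5,19)*9=45 best=180 → l++
[7,15] min(17,19)*8=136 best=180 → l++
[8,15] min(2,19)*7=14 best=180 → l++
[9,15] min(12,19)*6=72 best=180 → l++
[10,15] min(2,19)*5=10 best=180 → l++
[11,15] min(7,19)*4=28 best=180 → l++
[12,15] min(8,19)*3=24 best=180 → l++
[13,15] min(10,19)*2=20 best=180 → l++
[14,15] min(1,19)*1=1 best=180 → l++

max area = 180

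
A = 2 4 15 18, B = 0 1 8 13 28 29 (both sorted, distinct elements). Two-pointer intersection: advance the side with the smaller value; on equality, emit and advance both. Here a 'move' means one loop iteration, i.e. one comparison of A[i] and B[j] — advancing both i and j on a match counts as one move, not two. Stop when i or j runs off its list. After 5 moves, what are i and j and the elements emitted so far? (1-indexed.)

i=1 j=1: 2>0, j++
i=1 j=2: 2>1, j++
i=1 j=3: 2<8, i++
i=2 j=3: 4<8, i++
i=3 j=3: 15>8, j++

i=3, j=4, emitted=[]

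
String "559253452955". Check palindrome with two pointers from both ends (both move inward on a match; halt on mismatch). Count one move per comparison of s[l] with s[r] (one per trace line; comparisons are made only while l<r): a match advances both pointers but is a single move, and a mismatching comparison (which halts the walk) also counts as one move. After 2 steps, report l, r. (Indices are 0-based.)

l=0 r=11: '5'=='5', l++,r--
l=1 r=10: '5'=='5', l++,r--

l=2, r=9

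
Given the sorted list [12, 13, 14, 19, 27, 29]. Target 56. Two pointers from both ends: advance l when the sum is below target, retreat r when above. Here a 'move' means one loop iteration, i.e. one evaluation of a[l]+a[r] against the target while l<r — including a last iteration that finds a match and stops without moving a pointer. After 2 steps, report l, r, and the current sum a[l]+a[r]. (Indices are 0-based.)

[0,5] 12+29=41 <56 → l++
[1,5] 13+29=42 <56 → l++

l=2, r=5, sum=43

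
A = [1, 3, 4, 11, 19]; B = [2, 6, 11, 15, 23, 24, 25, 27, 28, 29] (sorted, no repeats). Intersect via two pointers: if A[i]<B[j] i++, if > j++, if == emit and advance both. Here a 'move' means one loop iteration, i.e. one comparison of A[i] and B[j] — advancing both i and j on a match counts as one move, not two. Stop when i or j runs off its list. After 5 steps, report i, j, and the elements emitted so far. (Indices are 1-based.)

i=1 j=1: 1<2, i++
i=2 j=1: 3>2, j++
i=2 j=2: 3<6, i++
i=3 j=2: 4<6, i++
i=4 j=2: 11>6, j++

i=4, j=3, emitted=[]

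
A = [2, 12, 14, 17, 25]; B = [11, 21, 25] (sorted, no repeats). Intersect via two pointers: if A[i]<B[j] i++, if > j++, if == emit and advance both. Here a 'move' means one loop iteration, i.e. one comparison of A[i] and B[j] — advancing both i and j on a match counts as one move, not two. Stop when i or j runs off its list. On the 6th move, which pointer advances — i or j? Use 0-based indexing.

i=0 j=0: 2<11, i++
i=1 j=0: 12>11, j++
i=1 j=1: 12<21, i++
i=2 j=1: 14<21, i++
i=3 j=1: 17<21, i++
i=4 j=1: 25>21, j++

j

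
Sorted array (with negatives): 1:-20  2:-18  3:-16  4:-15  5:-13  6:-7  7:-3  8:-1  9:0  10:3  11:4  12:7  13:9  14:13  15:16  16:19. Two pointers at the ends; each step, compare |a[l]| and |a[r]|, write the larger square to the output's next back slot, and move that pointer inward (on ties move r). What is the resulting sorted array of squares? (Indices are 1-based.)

[0, 1, 9, 9, 16, 49, 49, 81, 169, 169, 225, 256, 256, 324, 361, 400]

l=1 r=16: |-20|>|19| out[16]=400, l++
l=2 r=16: |-18|<=|19| out[15]=361, r--
l=2 r=15: |-18|>|16| out[14]=324, l++
l=3 r=15: |-16|<=|16| out[13]=256, r--
l=3 r=14: |-16|>|13| out[12]=256, l++
l=4 r=14: |-15|>|13| out[11]=225, l++
l=5 r=14: |-13|<=|13| out[10]=169, r--
l=5 r=13: |-13|>|9| out[9]=169, l++
l=6 r=13: |-7|<=|9| out[8]=81, r--
l=6 r=12: |-7|<=|7| out[7]=49, r--
l=6 r=11: |-7|>|4| out[6]=49, l++
l=7 r=11: |-3|<=|4| out[5]=16, r--
l=7 r=10: |-3|<=|3| out[4]=9, r--
l=7 r=9: |-3|>|0| out[3]=9, l++
l=8 r=9: |-1|>|0| out[2]=1, l++
l=9 r=9: |0|<=|0| out[1]=0, r--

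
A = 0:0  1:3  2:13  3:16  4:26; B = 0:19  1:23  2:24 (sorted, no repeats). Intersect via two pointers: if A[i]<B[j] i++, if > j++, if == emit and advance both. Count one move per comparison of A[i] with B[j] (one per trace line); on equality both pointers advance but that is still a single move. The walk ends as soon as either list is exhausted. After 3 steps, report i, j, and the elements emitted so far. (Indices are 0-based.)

i=3, j=0, emitted=[]

i=0 j=0: 0<19, i++
i=1 j=0: 3<19, i++
i=2 j=0: 13<19, i++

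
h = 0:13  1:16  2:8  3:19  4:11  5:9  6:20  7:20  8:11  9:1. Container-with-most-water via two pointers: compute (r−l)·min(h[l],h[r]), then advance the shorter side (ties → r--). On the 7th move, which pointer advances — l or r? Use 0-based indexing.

l

l=0 r=9: min(13,1)*9=9 best=9 *, r--
l=0 r=8: min(13,11)*8=88 best=88 *, r--
l=0 r=7: min(13,20)*7=91 best=91 *, l++
l=1 r=7: min(16,20)*6=96 best=96 *, l++
l=2 r=7: min(8,20)*5=40 best=96, l++
l=3 r=7: min(19,20)*4=76 best=96, l++
l=4 r=7: min(11,20)*3=33 best=96, l++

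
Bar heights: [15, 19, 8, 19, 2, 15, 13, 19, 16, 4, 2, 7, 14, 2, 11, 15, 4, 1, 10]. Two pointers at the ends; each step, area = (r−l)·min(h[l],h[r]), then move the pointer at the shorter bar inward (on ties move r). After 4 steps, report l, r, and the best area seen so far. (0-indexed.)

l=0, r=14, best area=225

l=0 r=18: min(15,10)*18=180 best=180 *, r--
l=0 r=17: min(15,1)*17=17 best=180, r--
l=0 r=16: min(15,4)*16=64 best=180, r--
l=0 r=15: min(15,15)*15=225 best=225 *, r--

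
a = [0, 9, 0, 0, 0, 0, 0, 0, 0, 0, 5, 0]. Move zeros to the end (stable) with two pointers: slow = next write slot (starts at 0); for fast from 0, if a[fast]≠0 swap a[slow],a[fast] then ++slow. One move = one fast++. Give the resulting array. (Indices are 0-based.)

[9, 5, 0, 0, 0, 0, 0, 0, 0, 0, 0, 0]

slow=0 fast=0: a[fast]=0, fast++
slow=0 fast=1: a[fast]=9≠0 swap→a[0]=9, slow++,fast++
slow=1 fast=2: a[fast]=0, fast++
slow=1 fast=3: a[fast]=0, fast++
slow=1 fast=4: a[fast]=0, fast++
slow=1 fast=5: a[fast]=0, fast++
slow=1 fast=6: a[fast]=0, fast++
slow=1 fast=7: a[fast]=0, fast++
slow=1 fast=8: a[fast]=0, fast++
slow=1 fast=9: a[fast]=0, fast++
slow=1 fast=10: a[fast]=5≠0 swap→a[1]=5, slow++,fast++
slow=2 fast=11: a[fast]=0, fast++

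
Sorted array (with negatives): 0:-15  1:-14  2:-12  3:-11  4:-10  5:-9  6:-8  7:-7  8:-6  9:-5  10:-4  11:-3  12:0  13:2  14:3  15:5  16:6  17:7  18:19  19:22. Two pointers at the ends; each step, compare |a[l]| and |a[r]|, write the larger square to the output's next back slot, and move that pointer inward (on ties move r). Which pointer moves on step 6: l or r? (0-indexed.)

[0,19] |-15|<=|22| out[19]=484 → r--
[0,18] |-15|<=|19| out[18]=361 → r--
[0,17] |-15|>|7| out[17]=225 → l++
[1,17] |-14|>|7| out[16]=196 → l++
[2,17] |-12|>|7| out[15]=144 → l++
[3,17] |-11|>|7| out[14]=121 → l++

l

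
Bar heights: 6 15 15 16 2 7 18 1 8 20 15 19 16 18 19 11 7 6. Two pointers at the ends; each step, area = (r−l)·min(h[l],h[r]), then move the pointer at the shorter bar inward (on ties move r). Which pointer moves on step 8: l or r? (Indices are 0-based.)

l

[0,17] min(6,6)*17=102 best=102 * → r--
[0,16] min(6,7)*16=96 best=102 → l++
[1,16] min(15,7)*15=105 best=105 * → r--
[1,15] min(15,11)*14=154 best=154 * → r--
[1,14] min(15,19)*13=195 best=195 * → l++
[2,14] min(15,19)*12=180 best=195 → l++
[3,14] min(16,19)*11=176 best=195 → l++
[4,14] min(2,19)*10=20 best=195 → l++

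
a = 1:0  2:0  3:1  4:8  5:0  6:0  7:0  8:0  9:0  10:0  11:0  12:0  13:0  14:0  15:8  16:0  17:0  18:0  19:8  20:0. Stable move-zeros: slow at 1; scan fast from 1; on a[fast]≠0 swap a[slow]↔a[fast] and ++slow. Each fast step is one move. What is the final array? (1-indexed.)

slow=1 fast=1: a[fast]=0, fast++
slow=1 fast=2: a[fast]=0, fast++
slow=1 fast=3: a[fast]=1≠0 swap→a[1]=1, slow++,fast++
slow=2 fast=4: a[fast]=8≠0 swap→a[2]=8, slow++,fast++
slow=3 fast=5: a[fast]=0, fast++
slow=3 fast=6: a[fast]=0, fast++
slow=3 fast=7: a[fast]=0, fast++
slow=3 fast=8: a[fast]=0, fast++
slow=3 fast=9: a[fast]=0, fast++
slow=3 fast=10: a[fast]=0, fast++
slow=3 fast=11: a[fast]=0, fast++
slow=3 fast=12: a[fast]=0, fast++
slow=3 fast=13: a[fast]=0, fast++
slow=3 fast=14: a[fast]=0, fast++
slow=3 fast=15: a[fast]=8≠0 swap→a[3]=8, slow++,fast++
slow=4 fast=16: a[fast]=0, fast++
slow=4 fast=17: a[fast]=0, fast++
slow=4 fast=18: a[fast]=0, fast++
slow=4 fast=19: a[fast]=8≠0 swap→a[4]=8, slow++,fast++
slow=5 fast=20: a[fast]=0, fast++

[1, 8, 8, 8, 0, 0, 0, 0, 0, 0, 0, 0, 0, 0, 0, 0, 0, 0, 0, 0]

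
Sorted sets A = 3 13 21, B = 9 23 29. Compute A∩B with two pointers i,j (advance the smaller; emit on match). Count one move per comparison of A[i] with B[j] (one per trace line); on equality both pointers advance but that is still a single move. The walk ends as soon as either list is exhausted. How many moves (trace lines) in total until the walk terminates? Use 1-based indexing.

4 moves

i=1 j=1: 3<9, i++
i=2 j=1: 13>9, j++
i=2 j=2: 13<23, i++
i=3 j=2: 21<23, i++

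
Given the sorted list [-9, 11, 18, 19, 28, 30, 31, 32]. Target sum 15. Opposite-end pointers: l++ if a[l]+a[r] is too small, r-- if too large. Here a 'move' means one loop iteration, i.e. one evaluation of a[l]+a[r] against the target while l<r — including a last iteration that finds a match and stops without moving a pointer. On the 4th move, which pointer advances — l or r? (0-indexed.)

r

l=0 r=7: -9+32=23 >15, r--
l=0 r=6: -9+31=22 >15, r--
l=0 r=5: -9+30=21 >15, r--
l=0 r=4: -9+28=19 >15, r--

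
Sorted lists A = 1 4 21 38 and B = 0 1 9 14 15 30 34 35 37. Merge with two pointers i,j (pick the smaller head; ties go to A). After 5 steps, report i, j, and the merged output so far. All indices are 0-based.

[i=0,j=0] A[i]=1>B[j]=0 take 0 → j++
[i=0,j=1] A[i]=1<=B[j]=1 take 1 → i++
[i=1,j=1] A[i]=4>B[j]=1 take 1 → j++
[i=1,j=2] A[i]=4<=B[j]=9 take 4 → i++
[i=2,j=2] A[i]=21>B[j]=9 take 9 → j++

i=2, j=3, merged so far=[0, 1, 1, 4, 9]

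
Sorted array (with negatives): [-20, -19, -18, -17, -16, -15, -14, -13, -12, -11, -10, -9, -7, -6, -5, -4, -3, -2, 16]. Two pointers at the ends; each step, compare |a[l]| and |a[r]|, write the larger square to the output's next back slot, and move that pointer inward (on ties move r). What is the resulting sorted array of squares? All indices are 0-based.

[4, 9, 16, 25, 36, 49, 81, 100, 121, 144, 169, 196, 225, 256, 256, 289, 324, 361, 400]

[0,18] |-20|>|16| out[18]=400 → l++
[1,18] |-19|>|16| out[17]=361 → l++
[2,18] |-18|>|16| out[16]=324 → l++
[3,18] |-17|>|16| out[15]=289 → l++
[4,18] |-16|<=|16| out[14]=256 → r--
[4,17] |-16|>|-2| out[13]=256 → l++
[5,17] |-15|>|-2| out[12]=225 → l++
[6,17] |-14|>|-2| out[11]=196 → l++
[7,17] |-13|>|-2| out[10]=169 → l++
[8,17] |-12|>|-2| out[9]=144 → l++
[9,17] |-11|>|-2| out[8]=121 → l++
[10,17] |-10|>|-2| out[7]=100 → l++
[11,17] |-9|>|-2| out[6]=81 → l++
[12,17] |-7|>|-2| out[5]=49 → l++
[13,17] |-6|>|-2| out[4]=36 → l++
[14,17] |-5|>|-2| out[3]=25 → l++
[15,17] |-4|>|-2| out[2]=16 → l++
[16,17] |-3|>|-2| out[1]=9 → l++
[17,17] |-2|<=|-2| out[0]=4 → r--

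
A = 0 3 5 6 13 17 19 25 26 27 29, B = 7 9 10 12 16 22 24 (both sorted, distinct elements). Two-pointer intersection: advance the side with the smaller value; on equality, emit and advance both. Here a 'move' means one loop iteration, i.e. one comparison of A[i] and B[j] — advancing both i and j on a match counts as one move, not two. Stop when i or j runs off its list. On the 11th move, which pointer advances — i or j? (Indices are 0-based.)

i

i=0 j=0: 0<7, i++
i=1 j=0: 3<7, i++
i=2 j=0: 5<7, i++
i=3 j=0: 6<7, i++
i=4 j=0: 13>7, j++
i=4 j=1: 13>9, j++
i=4 j=2: 13>10, j++
i=4 j=3: 13>12, j++
i=4 j=4: 13<16, i++
i=5 j=4: 17>16, j++
i=5 j=5: 17<22, i++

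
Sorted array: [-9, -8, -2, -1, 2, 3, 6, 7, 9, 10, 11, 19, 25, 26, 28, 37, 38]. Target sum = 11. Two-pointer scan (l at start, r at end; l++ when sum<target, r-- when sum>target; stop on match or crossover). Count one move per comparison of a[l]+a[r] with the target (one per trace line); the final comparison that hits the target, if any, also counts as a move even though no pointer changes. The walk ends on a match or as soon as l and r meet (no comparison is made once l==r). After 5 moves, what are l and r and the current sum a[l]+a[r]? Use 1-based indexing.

[1,17] -9+38=29 >11 → r--
[1,16] -9+37=28 >11 → r--
[1,15] -9+28=19 >11 → r--
[1,14] -9+26=17 >11 → r--
[1,13] -9+25=16 >11 → r--

l=1, r=12, sum=10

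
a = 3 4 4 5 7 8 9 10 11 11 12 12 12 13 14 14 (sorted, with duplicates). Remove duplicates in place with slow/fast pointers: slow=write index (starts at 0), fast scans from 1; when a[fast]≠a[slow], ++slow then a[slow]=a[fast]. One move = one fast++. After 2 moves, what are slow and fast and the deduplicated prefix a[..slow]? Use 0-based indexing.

(s=0,f=1) a[fast]=4≠a[slow]=3 write a[1]=4 → slow++,fast++
(s=1,f=2) a[fast]=4=a[slow] dup → fast++

slow=1, fast=3, prefix=[3, 4]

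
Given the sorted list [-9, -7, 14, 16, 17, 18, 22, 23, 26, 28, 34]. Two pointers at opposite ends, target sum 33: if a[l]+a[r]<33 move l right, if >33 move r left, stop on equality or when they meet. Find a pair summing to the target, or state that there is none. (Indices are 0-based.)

[0,10] -9+34=25 <33 → l++
[1,10] -7+34=27 <33 → l++
[2,10] 14+34=48 >33 → r--
[2,9] 14+28=42 >33 → r--
[2,8] 14+26=40 >33 → r--
[2,7] 14+23=37 >33 → r--
[2,6] 14+22=36 >33 → r--
[2,5] 14+18=32 <33 → l++
[3,5] 16+18=34 >33 → r--
[3,4] 16+17=33 → found

(16, 17)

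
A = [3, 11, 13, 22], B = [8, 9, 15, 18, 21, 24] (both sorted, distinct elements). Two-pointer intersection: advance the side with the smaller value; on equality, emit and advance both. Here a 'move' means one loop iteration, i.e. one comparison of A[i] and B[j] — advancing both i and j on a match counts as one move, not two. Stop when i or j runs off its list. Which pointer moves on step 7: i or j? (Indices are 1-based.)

j

[i=1,j=1] 3<8 → i++
[i=2,j=1] 11>8 → j++
[i=2,j=2] 11>9 → j++
[i=2,j=3] 11<15 → i++
[i=3,j=3] 13<15 → i++
[i=4,j=3] 22>15 → j++
[i=4,j=4] 22>18 → j++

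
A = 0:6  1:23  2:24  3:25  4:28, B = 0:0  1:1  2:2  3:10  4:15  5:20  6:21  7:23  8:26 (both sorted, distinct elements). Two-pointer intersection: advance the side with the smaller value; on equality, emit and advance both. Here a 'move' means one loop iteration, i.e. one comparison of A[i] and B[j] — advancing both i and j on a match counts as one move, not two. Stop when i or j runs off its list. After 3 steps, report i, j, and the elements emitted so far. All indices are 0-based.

[i=0,j=0] 6>0 → j++
[i=0,j=1] 6>1 → j++
[i=0,j=2] 6>2 → j++

i=0, j=3, emitted=[]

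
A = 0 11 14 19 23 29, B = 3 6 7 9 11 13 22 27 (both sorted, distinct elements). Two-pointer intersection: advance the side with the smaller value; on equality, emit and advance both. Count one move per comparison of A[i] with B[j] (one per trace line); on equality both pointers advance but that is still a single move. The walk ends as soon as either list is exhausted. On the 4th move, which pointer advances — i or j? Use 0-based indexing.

j

i=0 j=0: 0<3, i++
i=1 j=0: 11>3, j++
i=1 j=1: 11>6, j++
i=1 j=2: 11>7, j++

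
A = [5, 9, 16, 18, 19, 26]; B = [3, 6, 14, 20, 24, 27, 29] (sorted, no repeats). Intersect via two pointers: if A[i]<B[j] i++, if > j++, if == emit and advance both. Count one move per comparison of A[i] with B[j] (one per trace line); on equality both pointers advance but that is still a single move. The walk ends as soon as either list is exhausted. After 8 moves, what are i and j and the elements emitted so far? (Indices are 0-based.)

i=0 j=0: 5>3, j++
i=0 j=1: 5<6, i++
i=1 j=1: 9>6, j++
i=1 j=2: 9<14, i++
i=2 j=2: 16>14, j++
i=2 j=3: 16<20, i++
i=3 j=3: 18<20, i++
i=4 j=3: 19<20, i++

i=5, j=3, emitted=[]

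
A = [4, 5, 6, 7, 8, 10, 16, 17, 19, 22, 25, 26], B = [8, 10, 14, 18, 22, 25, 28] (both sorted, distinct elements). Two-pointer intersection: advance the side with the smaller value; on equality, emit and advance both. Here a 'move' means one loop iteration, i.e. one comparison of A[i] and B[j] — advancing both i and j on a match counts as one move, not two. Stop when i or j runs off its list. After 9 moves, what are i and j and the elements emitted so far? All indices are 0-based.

i=0 j=0: 4<8, i++
i=1 j=0: 5<8, i++
i=2 j=0: 6<8, i++
i=3 j=0: 7<8, i++
i=4 j=0: 8==8 emit, i++,j++
i=5 j=1: 10==10 emit, i++,j++
i=6 j=2: 16>14, j++
i=6 j=3: 16<18, i++
i=7 j=3: 17<18, i++

i=8, j=3, emitted=[8, 10]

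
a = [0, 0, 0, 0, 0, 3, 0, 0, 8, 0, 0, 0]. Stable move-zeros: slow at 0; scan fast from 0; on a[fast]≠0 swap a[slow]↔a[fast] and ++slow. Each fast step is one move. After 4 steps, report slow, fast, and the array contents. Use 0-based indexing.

slow=0, fast=4, a=[0, 0, 0, 0, 0, 3, 0, 0, 8, 0, 0, 0]

slow=0 fast=0: a[fast]=0, fast++
slow=0 fast=1: a[fast]=0, fast++
slow=0 fast=2: a[fast]=0, fast++
slow=0 fast=3: a[fast]=0, fast++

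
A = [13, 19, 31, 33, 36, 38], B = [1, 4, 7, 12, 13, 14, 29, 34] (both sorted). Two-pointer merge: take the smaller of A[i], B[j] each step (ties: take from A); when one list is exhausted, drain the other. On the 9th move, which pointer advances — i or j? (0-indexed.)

j

i=0 j=0: A[i]=13>B[j]=1 take 1, j++
i=0 j=1: A[i]=13>B[j]=4 take 4, j++
i=0 j=2: A[i]=13>B[j]=7 take 7, j++
i=0 j=3: A[i]=13>B[j]=12 take 12, j++
i=0 j=4: A[i]=13<=B[j]=13 take 13, i++
i=1 j=4: A[i]=19>B[j]=13 take 13, j++
i=1 j=5: A[i]=19>B[j]=14 take 14, j++
i=1 j=6: A[i]=19<=B[j]=29 take 19, i++
i=2 j=6: A[i]=31>B[j]=29 take 29, j++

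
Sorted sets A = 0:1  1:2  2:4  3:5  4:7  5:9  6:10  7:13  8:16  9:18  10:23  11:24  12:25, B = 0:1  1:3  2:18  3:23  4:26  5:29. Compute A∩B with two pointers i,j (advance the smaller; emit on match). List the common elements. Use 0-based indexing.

intersection = [1, 18, 23]

[i=0,j=0] 1==1 emit → i++,j++
[i=1,j=1] 2<3 → i++
[i=2,j=1] 4>3 → j++
[i=2,j=2] 4<18 → i++
[i=3,j=2] 5<18 → i++
[i=4,j=2] 7<18 → i++
[i=5,j=2] 9<18 → i++
[i=6,j=2] 10<18 → i++
[i=7,j=2] 13<18 → i++
[i=8,j=2] 16<18 → i++
[i=9,j=2] 18==18 emit → i++,j++
[i=10,j=3] 23==23 emit → i++,j++
[i=11,j=4] 24<26 → i++
[i=12,j=4] 25<26 → i++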